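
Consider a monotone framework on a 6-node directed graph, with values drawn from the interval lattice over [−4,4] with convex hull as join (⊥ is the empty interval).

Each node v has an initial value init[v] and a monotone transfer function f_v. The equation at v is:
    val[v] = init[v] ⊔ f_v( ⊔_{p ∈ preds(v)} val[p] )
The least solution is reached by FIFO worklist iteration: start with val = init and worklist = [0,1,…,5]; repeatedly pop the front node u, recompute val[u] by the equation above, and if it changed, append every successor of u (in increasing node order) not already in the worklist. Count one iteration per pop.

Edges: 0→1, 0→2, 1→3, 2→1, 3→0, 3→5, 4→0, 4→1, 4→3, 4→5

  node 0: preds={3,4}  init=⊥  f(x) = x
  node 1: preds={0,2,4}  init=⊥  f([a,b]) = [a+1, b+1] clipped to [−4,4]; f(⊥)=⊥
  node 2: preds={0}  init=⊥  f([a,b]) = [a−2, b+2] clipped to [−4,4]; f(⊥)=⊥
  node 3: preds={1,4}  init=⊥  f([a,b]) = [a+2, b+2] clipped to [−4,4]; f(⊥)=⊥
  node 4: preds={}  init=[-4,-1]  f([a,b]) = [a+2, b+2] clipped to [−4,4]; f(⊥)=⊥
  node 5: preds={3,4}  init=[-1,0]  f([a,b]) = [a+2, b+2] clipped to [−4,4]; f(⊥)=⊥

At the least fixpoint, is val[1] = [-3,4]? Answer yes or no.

Trace (17 dequeues):
  [1] u=0 | in [-4,-1] | out [-4,-1] | prev ⊥ | push {}
  [2] u=1 | in [-4,-1] | out [-3,0] | prev ⊥ | push {}
  [3] u=2 | in [-4,-1] | out [-4,1] | prev ⊥ | push {1}
  [4] u=3 | in [-4,0] | out [-2,2] | prev ⊥ | push {0}
  [5] u=4 | in ⊥ | out [-4,-1] | ==
  [6] u=5 | in [-4,2] | out [-2,4] | prev [-1,0] | push {}
  [7] u=1 | in [-4,1] | out [-3,2] | prev [-3,0] | push {3}
  [8] u=0 | in [-4,2] | out [-4,2] | prev [-4,-1] | push {1,2}
  [9] u=3 | in [-4,2] | out [-2,4] | prev [-2,2] | push {0,5}
  [10] u=1 | in [-4,2] | out [-3,3] | prev [-3,2] | push {3}
  [11] u=2 | in [-4,2] | out [-4,4] | prev [-4,1] | push {1}
  [12] u=0 | in [-4,4] | out [-4,4] | prev [-4,2] | push {2}
  [13] u=5 | in [-4,4] | out [-2,4] | ==
  [14] u=3 | in [-4,3] | out [-2,4] | ==
  [15] u=1 | in [-4,4] | out [-3,4] | prev [-3,3] | push {3}
  [16] u=2 | in [-4,4] | out [-4,4] | ==
  [17] u=3 | in [-4,4] | out [-2,4] | ==

Converged values:
  [0] [-4,4]
  [1] [-3,4]
  [2] [-4,4]
  [3] [-2,4]
  [4] [-4,-1]
  [5] [-2,4]

yes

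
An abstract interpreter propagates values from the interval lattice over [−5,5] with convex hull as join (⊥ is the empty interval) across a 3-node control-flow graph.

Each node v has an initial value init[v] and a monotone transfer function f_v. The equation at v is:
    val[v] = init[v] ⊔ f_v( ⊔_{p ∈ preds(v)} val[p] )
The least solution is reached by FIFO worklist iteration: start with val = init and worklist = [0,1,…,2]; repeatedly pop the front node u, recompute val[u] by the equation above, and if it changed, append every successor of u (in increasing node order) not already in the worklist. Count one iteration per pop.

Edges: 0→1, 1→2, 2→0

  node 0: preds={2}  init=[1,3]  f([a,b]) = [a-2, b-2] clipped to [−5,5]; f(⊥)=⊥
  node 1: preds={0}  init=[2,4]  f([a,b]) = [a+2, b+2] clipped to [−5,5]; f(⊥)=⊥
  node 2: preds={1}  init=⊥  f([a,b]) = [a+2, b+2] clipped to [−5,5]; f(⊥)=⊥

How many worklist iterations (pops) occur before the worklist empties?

4

Iteration log — 4 steps:
  step 1. node 0  ⊔preds=⊥  new=[1,3]  stable
  step 2. node 1  ⊔preds=[1,3]  new=[2,5]  old=[2,4]  +wl: 
  step 3. node 2  ⊔preds=[2,5]  new=[4,5]  old=⊥  +wl: 0
  step 4. node 0  ⊔preds=[4,5]  new=[1,3]  stable

Least fixpoint reached:
  node 0: [1,3]
  node 1: [2,5]
  node 2: [4,5]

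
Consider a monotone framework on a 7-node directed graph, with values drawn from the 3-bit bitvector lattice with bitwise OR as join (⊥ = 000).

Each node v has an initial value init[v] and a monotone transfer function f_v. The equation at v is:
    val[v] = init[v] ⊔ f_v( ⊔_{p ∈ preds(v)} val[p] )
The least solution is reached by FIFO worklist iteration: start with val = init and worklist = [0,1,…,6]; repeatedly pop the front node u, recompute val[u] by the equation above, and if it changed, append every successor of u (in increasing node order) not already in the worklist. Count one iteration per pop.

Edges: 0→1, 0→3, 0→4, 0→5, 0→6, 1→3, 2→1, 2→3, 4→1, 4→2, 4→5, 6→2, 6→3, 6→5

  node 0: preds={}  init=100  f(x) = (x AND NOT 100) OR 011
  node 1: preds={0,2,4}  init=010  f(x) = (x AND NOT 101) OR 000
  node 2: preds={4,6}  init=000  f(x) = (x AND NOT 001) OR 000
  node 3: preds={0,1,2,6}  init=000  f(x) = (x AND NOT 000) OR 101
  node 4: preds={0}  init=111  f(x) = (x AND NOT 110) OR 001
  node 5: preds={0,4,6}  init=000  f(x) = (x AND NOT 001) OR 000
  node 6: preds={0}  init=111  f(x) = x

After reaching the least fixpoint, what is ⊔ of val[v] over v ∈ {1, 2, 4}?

111

Iteration log — 8 steps:
  step 1. node 0  ⊔preds=000  new=111  old=100  +wl: 
  step 2. node 1  ⊔preds=111  new=010  stable
  step 3. node 2  ⊔preds=111  new=110  old=000  +wl: 1
  step 4. node 3  ⊔preds=111  new=111  old=000  +wl: 
  step 5. node 4  ⊔preds=111  new=111  stable
  step 6. node 5  ⊔preds=111  new=110  old=000  +wl: 
  step 7. node 6  ⊔preds=111  new=111  stable
  step 8. node 1  ⊔preds=111  new=010  stable

Least fixpoint reached:
  node 0: 111
  node 1: 010
  node 2: 110
  node 3: 111
  node 4: 111
  node 5: 110
  node 6: 111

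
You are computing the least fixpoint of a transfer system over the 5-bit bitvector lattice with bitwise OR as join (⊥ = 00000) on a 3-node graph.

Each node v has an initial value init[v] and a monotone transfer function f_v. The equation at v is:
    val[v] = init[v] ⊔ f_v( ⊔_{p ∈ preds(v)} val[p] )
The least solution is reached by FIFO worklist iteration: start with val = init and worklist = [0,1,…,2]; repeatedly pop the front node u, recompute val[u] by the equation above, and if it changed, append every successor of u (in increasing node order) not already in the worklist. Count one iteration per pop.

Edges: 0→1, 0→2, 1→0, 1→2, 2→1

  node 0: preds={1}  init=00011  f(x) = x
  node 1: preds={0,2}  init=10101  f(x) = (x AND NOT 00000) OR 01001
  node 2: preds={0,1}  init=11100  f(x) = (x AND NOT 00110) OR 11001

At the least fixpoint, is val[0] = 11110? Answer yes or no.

no

Iteration log — 6 steps:
  step 1. node 0  ⊔preds=10101  new=10111  old=00011  +wl: 
  step 2. node 1  ⊔preds=11111  new=11111  old=10101  +wl: 0
  step 3. node 2  ⊔preds=11111  new=11101  old=11100  +wl: 1
  step 4. node 0  ⊔preds=11111  new=11111  old=10111  +wl: 2
  step 5. node 1  ⊔preds=11111  new=11111  stable
  step 6. node 2  ⊔preds=11111  new=11101  stable

Least fixpoint reached:
  node 0: 11111
  node 1: 11111
  node 2: 11101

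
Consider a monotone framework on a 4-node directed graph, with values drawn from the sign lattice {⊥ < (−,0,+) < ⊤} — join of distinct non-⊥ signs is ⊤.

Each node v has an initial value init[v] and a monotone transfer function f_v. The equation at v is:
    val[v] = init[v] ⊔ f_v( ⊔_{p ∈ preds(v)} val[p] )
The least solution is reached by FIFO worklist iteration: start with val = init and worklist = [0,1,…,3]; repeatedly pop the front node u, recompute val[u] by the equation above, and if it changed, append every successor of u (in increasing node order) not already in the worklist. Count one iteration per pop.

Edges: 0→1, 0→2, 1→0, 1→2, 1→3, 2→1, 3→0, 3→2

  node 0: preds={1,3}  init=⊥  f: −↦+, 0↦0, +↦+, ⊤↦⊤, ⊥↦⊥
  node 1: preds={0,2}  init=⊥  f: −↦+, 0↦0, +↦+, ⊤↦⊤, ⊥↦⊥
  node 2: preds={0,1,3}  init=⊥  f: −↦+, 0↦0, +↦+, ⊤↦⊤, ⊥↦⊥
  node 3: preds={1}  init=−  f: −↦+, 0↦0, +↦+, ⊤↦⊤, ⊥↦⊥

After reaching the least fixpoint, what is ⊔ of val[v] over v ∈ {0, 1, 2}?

Worklist (9 pops):
  #1 pop 0: in=− → + (was ⊥); enqueue []
  #2 pop 1: in=+ → + (was ⊥); enqueue [0]
  #3 pop 2: in=⊤ → ⊤ (was ⊥); enqueue [1]
  #4 pop 3: in=+ → ⊤ (was −); enqueue [2]
  #5 pop 0: in=⊤ → ⊤ (was +); enqueue []
  #6 pop 1: in=⊤ → ⊤ (was +); enqueue [0,3]
  #7 pop 2: in=⊤ → ⊤ (no change)
  #8 pop 0: in=⊤ → ⊤ (no change)
  #9 pop 3: in=⊤ → ⊤ (no change)

Fixpoint:
  val[0] = ⊤
  val[1] = ⊤
  val[2] = ⊤
  val[3] = ⊤

⊤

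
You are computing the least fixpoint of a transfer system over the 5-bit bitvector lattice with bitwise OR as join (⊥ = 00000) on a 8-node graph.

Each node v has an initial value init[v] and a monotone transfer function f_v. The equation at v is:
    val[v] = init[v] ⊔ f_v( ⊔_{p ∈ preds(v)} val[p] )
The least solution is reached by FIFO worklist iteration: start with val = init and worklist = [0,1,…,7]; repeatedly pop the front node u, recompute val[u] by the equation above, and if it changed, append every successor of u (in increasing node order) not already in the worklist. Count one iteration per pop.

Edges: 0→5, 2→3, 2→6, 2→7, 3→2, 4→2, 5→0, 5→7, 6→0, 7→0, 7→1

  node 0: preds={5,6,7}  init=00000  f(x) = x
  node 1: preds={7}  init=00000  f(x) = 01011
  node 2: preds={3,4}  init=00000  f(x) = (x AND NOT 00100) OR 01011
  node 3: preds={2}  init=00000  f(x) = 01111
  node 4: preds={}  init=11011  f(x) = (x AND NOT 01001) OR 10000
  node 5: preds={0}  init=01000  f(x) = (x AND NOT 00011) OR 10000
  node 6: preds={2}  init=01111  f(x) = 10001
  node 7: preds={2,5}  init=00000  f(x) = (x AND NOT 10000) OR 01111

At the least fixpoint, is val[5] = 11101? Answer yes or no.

no

Iteration log — 12 steps:
  step 1. node 0  ⊔preds=01111  new=01111  old=00000  +wl: 
  step 2. node 1  ⊔preds=00000  new=01011  old=00000  +wl: 
  step 3. node 2  ⊔preds=11011  new=11011  old=00000  +wl: 
  step 4. node 3  ⊔preds=11011  new=01111  old=00000  +wl: 2
  step 5. node 4  ⊔preds=00000  new=11011  stable
  step 6. node 5  ⊔preds=01111  new=11100  old=01000  +wl: 0
  step 7. node 6  ⊔preds=11011  new=11111  old=01111  +wl: 
  step 8. node 7  ⊔preds=11111  new=01111  old=00000  +wl: 1
  step 9. node 2  ⊔preds=11111  new=11011  stable
  step 10. node 0  ⊔preds=11111  new=11111  old=01111  +wl: 5
  step 11. node 1  ⊔preds=01111  new=01011  stable
  step 12. node 5  ⊔preds=11111  new=11100  stable

Least fixpoint reached:
  node 0: 11111
  node 1: 01011
  node 2: 11011
  node 3: 01111
  node 4: 11011
  node 5: 11100
  node 6: 11111
  node 7: 01111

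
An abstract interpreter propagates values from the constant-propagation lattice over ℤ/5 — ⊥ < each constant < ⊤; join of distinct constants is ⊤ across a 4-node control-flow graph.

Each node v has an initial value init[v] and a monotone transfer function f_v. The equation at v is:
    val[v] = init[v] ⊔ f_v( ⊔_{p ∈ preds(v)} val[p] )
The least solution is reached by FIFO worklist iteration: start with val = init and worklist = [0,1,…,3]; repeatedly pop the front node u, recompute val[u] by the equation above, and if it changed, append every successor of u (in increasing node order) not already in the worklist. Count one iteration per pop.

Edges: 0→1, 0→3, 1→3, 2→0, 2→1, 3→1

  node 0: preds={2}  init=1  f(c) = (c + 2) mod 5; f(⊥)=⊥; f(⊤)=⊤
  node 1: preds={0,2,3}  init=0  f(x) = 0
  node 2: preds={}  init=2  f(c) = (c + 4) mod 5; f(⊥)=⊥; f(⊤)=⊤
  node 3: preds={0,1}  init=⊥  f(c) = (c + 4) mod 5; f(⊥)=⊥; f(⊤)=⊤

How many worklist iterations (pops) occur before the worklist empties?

5

Iteration log — 5 steps:
  step 1. node 0  ⊔preds=2  new=⊤  old=1  +wl: 
  step 2. node 1  ⊔preds=⊤  new=0  stable
  step 3. node 2  ⊔preds=⊥  new=2  stable
  step 4. node 3  ⊔preds=⊤  new=⊤  old=⊥  +wl: 1
  step 5. node 1  ⊔preds=⊤  new=0  stable

Least fixpoint reached:
  node 0: ⊤
  node 1: 0
  node 2: 2
  node 3: ⊤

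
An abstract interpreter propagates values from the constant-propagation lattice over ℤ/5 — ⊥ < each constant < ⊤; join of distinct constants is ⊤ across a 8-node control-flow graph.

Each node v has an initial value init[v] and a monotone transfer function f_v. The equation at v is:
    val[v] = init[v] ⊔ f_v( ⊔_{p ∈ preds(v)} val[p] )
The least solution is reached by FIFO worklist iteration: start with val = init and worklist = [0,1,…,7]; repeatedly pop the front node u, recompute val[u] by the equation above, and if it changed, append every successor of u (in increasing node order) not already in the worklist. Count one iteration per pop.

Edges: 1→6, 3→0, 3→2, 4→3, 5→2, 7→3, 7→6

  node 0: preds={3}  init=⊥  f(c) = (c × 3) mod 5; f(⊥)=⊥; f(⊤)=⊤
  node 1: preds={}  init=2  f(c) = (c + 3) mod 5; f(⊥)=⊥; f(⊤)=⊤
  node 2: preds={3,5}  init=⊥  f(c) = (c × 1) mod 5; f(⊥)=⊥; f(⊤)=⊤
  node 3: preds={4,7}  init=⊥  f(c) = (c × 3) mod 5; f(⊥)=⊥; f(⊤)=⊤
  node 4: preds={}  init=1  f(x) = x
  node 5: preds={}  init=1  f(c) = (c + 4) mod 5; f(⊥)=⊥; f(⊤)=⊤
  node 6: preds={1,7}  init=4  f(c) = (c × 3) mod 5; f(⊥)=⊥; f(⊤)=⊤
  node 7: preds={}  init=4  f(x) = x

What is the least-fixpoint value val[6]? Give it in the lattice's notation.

⊤

Worklist (10 pops):
  #1 pop 0: in=⊥ → ⊥ (no change)
  #2 pop 1: in=⊥ → 2 (no change)
  #3 pop 2: in=1 → 1 (was ⊥); enqueue []
  #4 pop 3: in=⊤ → ⊤ (was ⊥); enqueue [0,2]
  #5 pop 4: in=⊥ → 1 (no change)
  #6 pop 5: in=⊥ → 1 (no change)
  #7 pop 6: in=⊤ → ⊤ (was 4); enqueue []
  #8 pop 7: in=⊥ → 4 (no change)
  #9 pop 0: in=⊤ → ⊤ (was ⊥); enqueue []
  #10 pop 2: in=⊤ → ⊤ (was 1); enqueue []

Fixpoint:
  val[0] = ⊤
  val[1] = 2
  val[2] = ⊤
  val[3] = ⊤
  val[4] = 1
  val[5] = 1
  val[6] = ⊤
  val[7] = 4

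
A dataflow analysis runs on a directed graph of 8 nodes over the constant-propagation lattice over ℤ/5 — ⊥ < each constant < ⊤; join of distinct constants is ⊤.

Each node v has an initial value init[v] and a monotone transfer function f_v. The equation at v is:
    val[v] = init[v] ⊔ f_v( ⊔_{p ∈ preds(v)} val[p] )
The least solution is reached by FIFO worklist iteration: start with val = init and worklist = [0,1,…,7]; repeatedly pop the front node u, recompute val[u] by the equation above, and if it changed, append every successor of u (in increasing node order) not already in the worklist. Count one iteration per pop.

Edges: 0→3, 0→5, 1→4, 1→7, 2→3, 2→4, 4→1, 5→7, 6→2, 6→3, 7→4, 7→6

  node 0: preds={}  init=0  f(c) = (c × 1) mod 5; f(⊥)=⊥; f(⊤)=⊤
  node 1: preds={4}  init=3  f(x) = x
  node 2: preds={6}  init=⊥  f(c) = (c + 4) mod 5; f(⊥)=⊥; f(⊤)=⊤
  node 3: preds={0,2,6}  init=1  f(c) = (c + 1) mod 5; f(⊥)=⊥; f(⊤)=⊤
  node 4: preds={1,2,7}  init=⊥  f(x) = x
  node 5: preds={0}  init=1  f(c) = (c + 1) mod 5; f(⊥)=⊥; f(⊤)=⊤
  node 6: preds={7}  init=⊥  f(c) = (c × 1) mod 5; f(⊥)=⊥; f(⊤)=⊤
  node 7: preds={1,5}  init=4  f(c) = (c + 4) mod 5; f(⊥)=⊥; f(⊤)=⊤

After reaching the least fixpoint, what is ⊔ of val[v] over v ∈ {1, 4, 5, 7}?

⊤

Trace (17 dequeues):
  [1] u=0 | in ⊥ | out 0 | ==
  [2] u=1 | in ⊥ | out 3 | ==
  [3] u=2 | in ⊥ | out ⊥ | ==
  [4] u=3 | in 0 | out 1 | ==
  [5] u=4 | in ⊤ | out ⊤ | prev ⊥ | push {1}
  [6] u=5 | in 0 | out 1 | ==
  [7] u=6 | in 4 | out 4 | prev ⊥ | push {2,3}
  [8] u=7 | in ⊤ | out ⊤ | prev 4 | push {4,6}
  [9] u=1 | in ⊤ | out ⊤ | prev 3 | push {7}
  [10] u=2 | in 4 | out 3 | prev ⊥ | push {}
  [11] u=3 | in ⊤ | out ⊤ | prev 1 | push {}
  [12] u=4 | in ⊤ | out ⊤ | ==
  [13] u=6 | in ⊤ | out ⊤ | prev 4 | push {2,3}
  [14] u=7 | in ⊤ | out ⊤ | ==
  [15] u=2 | in ⊤ | out ⊤ | prev 3 | push {4}
  [16] u=3 | in ⊤ | out ⊤ | ==
  [17] u=4 | in ⊤ | out ⊤ | ==

Converged values:
  [0] 0
  [1] ⊤
  [2] ⊤
  [3] ⊤
  [4] ⊤
  [5] 1
  [6] ⊤
  [7] ⊤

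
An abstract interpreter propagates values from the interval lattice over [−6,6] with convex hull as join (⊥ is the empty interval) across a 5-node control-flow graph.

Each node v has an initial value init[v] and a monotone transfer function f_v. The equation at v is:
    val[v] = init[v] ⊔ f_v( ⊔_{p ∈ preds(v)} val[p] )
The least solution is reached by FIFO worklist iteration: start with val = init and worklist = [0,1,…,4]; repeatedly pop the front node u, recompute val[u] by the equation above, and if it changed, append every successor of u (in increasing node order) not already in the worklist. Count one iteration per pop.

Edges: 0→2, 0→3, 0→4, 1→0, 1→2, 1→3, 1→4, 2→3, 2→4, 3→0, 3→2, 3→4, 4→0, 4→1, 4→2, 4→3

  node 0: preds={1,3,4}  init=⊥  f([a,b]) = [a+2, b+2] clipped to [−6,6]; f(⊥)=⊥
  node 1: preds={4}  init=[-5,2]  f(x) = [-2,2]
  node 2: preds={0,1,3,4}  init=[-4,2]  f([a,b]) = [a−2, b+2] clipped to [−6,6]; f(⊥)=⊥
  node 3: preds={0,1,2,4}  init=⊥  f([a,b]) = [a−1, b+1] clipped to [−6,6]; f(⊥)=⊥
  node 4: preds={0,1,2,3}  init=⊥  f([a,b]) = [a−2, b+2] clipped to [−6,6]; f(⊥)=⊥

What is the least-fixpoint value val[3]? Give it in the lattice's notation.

[-6,6]

Iteration log — 10 steps:
  step 1. node 0  ⊔preds=[-5,2]  new=[-3,4]  old=⊥  +wl: 
  step 2. node 1  ⊔preds=⊥  new=[-5,2]  stable
  step 3. node 2  ⊔preds=[-5,4]  new=[-6,6]  old=[-4,2]  +wl: 
  step 4. node 3  ⊔preds=[-6,6]  new=[-6,6]  old=⊥  +wl: 0,2
  step 5. node 4  ⊔preds=[-6,6]  new=[-6,6]  old=⊥  +wl: 1,3
  step 6. node 0  ⊔preds=[-6,6]  new=[-4,6]  old=[-3,4]  +wl: 4
  step 7. node 2  ⊔preds=[-6,6]  new=[-6,6]  stable
  step 8. node 1  ⊔preds=[-6,6]  new=[-5,2]  stable
  step 9. node 3  ⊔preds=[-6,6]  new=[-6,6]  stable
  step 10. node 4  ⊔preds=[-6,6]  new=[-6,6]  stable

Least fixpoint reached:
  node 0: [-4,6]
  node 1: [-5,2]
  node 2: [-6,6]
  node 3: [-6,6]
  node 4: [-6,6]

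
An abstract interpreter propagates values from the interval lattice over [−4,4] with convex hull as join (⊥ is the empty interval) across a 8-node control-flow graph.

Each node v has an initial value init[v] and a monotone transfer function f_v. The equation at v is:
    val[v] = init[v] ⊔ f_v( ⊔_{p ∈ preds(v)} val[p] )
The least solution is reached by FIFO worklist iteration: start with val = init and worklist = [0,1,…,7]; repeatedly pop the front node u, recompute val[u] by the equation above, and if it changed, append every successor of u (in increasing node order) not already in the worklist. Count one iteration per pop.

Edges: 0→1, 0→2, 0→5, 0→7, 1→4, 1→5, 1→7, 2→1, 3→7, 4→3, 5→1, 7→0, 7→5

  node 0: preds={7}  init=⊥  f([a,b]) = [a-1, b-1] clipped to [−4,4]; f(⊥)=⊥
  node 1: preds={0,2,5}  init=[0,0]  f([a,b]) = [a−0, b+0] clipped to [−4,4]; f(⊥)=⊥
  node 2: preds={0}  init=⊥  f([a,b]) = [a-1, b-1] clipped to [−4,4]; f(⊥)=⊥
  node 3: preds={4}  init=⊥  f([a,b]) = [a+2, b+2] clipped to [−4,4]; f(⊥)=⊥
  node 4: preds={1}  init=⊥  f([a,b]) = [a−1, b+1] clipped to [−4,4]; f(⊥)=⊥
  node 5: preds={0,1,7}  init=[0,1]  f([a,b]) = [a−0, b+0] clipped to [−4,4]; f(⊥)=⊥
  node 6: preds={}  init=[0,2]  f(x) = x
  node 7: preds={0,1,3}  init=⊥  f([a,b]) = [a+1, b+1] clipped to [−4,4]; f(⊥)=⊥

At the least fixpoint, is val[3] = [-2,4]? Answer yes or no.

Trace (63 dequeues):
  [1] u=0 | in ⊥ | out ⊥ | ==
  [2] u=1 | in [0,1] | out [0,1] | prev [0,0] | push {}
  [3] u=2 | in ⊥ | out ⊥ | ==
  [4] u=3 | in ⊥ | out ⊥ | ==
  [5] u=4 | in [0,1] | out [-1,2] | prev ⊥ | push {3}
  [6] u=5 | in [0,1] | out [0,1] | ==
  [7] u=6 | in ⊥ | out [0,2] | ==
  [8] u=7 | in [0,1] | out [1,2] | prev ⊥ | push {0,5}
  [9] u=3 | in [-1,2] | out [1,4] | prev ⊥ | push {7}
  [10] u=0 | in [1,2] | out [0,1] | prev ⊥ | push {1,2}
  [11] u=5 | in [0,2] | out [0,2] | prev [0,1] | push {}
  [12] u=7 | in [0,4] | out [1,4] | prev [1,2] | push {0,5}
  [13] u=1 | in [0,2] | out [0,2] | prev [0,1] | push {4,7}
  [14] u=2 | in [0,1] | out [-1,0] | prev ⊥ | push {1}
  [15] u=0 | in [1,4] | out [0,3] | prev [0,1] | push {2}
  [16] u=5 | in [0,4] | out [0,4] | prev [0,2] | push {}
  [17] u=4 | in [0,2] | out [-1,3] | prev [-1,2] | push {3}
  [18] u=7 | in [0,4] | out [1,4] | ==
  [19] u=1 | in [-1,4] | out [-1,4] | prev [0,2] | push {4,5,7}
  [20] u=2 | in [0,3] | out [-1,2] | prev [-1,0] | push {1}
  [21] u=3 | in [-1,3] | out [1,4] | ==
  [22] u=4 | in [-1,4] | out [-2,4] | prev [-1,3] | push {3}
  [23] u=5 | in [-1,4] | out [-1,4] | prev [0,4] | push {}
  [24] u=7 | in [-1,4] | out [0,4] | prev [1,4] | push {0,5}
  [25] u=1 | in [-1,4] | out [-1,4] | ==
  [26] u=3 | in [-2,4] | out [0,4] | prev [1,4] | push {7}
  [27] u=0 | in [0,4] | out [-1,3] | prev [0,3] | push {1,2}
  [28] u=5 | in [-1,4] | out [-1,4] | ==
  [29] u=7 | in [-1,4] | out [0,4] | ==
  [30] u=1 | in [-1,4] | out [-1,4] | ==
  [31] u=2 | in [-1,3] | out [-2,2] | prev [-1,2] | push {1}
  [32] u=1 | in [-2,4] | out [-2,4] | prev [-1,4] | push {4,5,7}
  [33] u=4 | in [-2,4] | out [-3,4] | prev [-2,4] | push {3}
  [34] u=5 | in [-2,4] | out [-2,4] | prev [-1,4] | push {1}
  [35] u=7 | in [-2,4] | out [-1,4] | prev [0,4] | push {0,5}
  [36] u=3 | in [-3,4] | out [-1,4] | prev [0,4] | push {7}
  [37] u=1 | in [-2,4] | out [-2,4] | ==
  [38] u=0 | in [-1,4] | out [-2,3] | prev [-1,3] | push {1,2}
  [39] u=5 | in [-2,4] | out [-2,4] | ==
  [40] u=7 | in [-2,4] | out [-1,4] | ==
  [41] u=1 | in [-2,4] | out [-2,4] | ==
  [42] u=2 | in [-2,3] | out [-3,2] | prev [-2,2] | push {1}
  [43] u=1 | in [-3,4] | out [-3,4] | prev [-2,4] | push {4,5,7}
  [44] u=4 | in [-3,4] | out [-4,4] | prev [-3,4] | push {3}
  [45] u=5 | in [-3,4] | out [-3,4] | prev [-2,4] | push {1}
  [46] u=7 | in [-3,4] | out [-2,4] | prev [-1,4] | push {0,5}
  [47] u=3 | in [-4,4] | out [-2,4] | prev [-1,4] | push {7}
  [48] u=1 | in [-3,4] | out [-3,4] | ==
  [49] u=0 | in [-2,4] | out [-3,3] | prev [-2,3] | push {1,2}
  [50] u=5 | in [-3,4] | out [-3,4] | ==
  [51] u=7 | in [-3,4] | out [-2,4] | ==
  [52] u=1 | in [-3,4] | out [-3,4] | ==
  [53] u=2 | in [-3,3] | out [-4,2] | prev [-3,2] | push {1}
  [54] u=1 | in [-4,4] | out [-4,4] | prev [-3,4] | push {4,5,7}
  [55] u=4 | in [-4,4] | out [-4,4] | ==
  [56] u=5 | in [-4,4] | out [-4,4] | prev [-3,4] | push {1}
  [57] u=7 | in [-4,4] | out [-3,4] | prev [-2,4] | push {0,5}
  [58] u=1 | in [-4,4] | out [-4,4] | ==
  [59] u=0 | in [-3,4] | out [-4,3] | prev [-3,3] | push {1,2,7}
  [60] u=5 | in [-4,4] | out [-4,4] | ==
  [61] u=1 | in [-4,4] | out [-4,4] | ==
  [62] u=2 | in [-4,3] | out [-4,2] | ==
  [63] u=7 | in [-4,4] | out [-3,4] | ==

Converged values:
  [0] [-4,3]
  [1] [-4,4]
  [2] [-4,2]
  [3] [-2,4]
  [4] [-4,4]
  [5] [-4,4]
  [6] [0,2]
  [7] [-3,4]

yes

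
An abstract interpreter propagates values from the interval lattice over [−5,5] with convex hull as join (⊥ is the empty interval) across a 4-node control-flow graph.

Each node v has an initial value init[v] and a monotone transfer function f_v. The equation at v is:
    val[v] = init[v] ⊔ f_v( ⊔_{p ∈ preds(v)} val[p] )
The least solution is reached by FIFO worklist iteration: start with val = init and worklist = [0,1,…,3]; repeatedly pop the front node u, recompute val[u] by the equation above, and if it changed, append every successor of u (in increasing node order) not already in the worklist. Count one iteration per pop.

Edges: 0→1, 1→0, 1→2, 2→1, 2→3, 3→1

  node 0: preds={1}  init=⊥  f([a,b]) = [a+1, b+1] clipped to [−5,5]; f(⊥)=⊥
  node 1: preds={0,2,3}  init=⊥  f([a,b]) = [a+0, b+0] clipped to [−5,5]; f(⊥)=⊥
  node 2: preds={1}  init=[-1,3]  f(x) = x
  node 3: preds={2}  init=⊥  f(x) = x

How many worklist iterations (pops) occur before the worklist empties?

15

Worklist (15 pops):
  #1 pop 0: in=⊥ → ⊥ (no change)
  #2 pop 1: in=[-1,3] → [-1,3] (was ⊥); enqueue [0]
  #3 pop 2: in=[-1,3] → [-1,3] (no change)
  #4 pop 3: in=[-1,3] → [-1,3] (was ⊥); enqueue [1]
  #5 pop 0: in=[-1,3] → [0,4] (was ⊥); enqueue []
  #6 pop 1: in=[-1,4] → [-1,4] (was [-1,3]); enqueue [0,2]
  #7 pop 0: in=[-1,4] → [0,5] (was [0,4]); enqueue [1]
  #8 pop 2: in=[-1,4] → [-1,4] (was [-1,3]); enqueue [3]
  #9 pop 1: in=[-1,5] → [-1,5] (was [-1,4]); enqueue [0,2]
  #10 pop 3: in=[-1,4] → [-1,4] (was [-1,3]); enqueue [1]
  #11 pop 0: in=[-1,5] → [0,5] (no change)
  #12 pop 2: in=[-1,5] → [-1,5] (was [-1,4]); enqueue [3]
  #13 pop 1: in=[-1,5] → [-1,5] (no change)
  #14 pop 3: in=[-1,5] → [-1,5] (was [-1,4]); enqueue [1]
  #15 pop 1: in=[-1,5] → [-1,5] (no change)

Fixpoint:
  val[0] = [0,5]
  val[1] = [-1,5]
  val[2] = [-1,5]
  val[3] = [-1,5]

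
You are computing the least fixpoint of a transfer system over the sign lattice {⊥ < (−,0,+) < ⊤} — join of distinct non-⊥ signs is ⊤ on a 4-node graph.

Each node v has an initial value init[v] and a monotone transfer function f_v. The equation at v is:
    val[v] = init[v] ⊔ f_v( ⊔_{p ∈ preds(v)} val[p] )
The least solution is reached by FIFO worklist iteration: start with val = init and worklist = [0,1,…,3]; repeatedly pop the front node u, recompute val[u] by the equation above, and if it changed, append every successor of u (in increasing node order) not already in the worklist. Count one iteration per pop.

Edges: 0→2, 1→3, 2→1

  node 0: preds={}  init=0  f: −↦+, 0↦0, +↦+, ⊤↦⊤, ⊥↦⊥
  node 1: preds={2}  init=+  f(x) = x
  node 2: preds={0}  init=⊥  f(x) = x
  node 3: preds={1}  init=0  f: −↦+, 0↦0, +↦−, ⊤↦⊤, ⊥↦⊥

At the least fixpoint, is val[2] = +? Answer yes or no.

Trace (6 dequeues):
  [1] u=0 | in ⊥ | out 0 | ==
  [2] u=1 | in ⊥ | out + | ==
  [3] u=2 | in 0 | out 0 | prev ⊥ | push {1}
  [4] u=3 | in + | out ⊤ | prev 0 | push {}
  [5] u=1 | in 0 | out ⊤ | prev + | push {3}
  [6] u=3 | in ⊤ | out ⊤ | ==

Converged values:
  [0] 0
  [1] ⊤
  [2] 0
  [3] ⊤

no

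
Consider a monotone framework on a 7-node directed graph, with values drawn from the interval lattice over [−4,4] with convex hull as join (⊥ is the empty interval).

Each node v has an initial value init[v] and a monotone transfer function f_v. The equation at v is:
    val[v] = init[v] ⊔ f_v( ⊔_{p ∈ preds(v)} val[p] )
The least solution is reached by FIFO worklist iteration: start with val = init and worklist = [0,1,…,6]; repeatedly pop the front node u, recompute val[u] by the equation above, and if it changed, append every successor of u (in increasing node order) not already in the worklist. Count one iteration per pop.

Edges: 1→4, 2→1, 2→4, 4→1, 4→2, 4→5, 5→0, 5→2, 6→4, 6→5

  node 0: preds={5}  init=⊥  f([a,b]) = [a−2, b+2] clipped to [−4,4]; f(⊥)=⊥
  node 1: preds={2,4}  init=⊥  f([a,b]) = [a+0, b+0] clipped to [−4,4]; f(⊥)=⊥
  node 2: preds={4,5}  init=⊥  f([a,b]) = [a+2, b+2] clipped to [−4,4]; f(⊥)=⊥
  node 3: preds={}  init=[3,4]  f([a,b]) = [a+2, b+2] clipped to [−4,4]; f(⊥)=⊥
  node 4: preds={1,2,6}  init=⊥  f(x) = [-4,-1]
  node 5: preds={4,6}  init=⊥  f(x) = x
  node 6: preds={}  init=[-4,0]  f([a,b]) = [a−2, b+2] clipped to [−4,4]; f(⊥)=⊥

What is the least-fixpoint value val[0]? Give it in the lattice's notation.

[-4,2]

Worklist (13 pops):
  #1 pop 0: in=⊥ → ⊥ (no change)
  #2 pop 1: in=⊥ → ⊥ (no change)
  #3 pop 2: in=⊥ → ⊥ (no change)
  #4 pop 3: in=⊥ → [3,4] (no change)
  #5 pop 4: in=[-4,0] → [-4,-1] (was ⊥); enqueue [1,2]
  #6 pop 5: in=[-4,0] → [-4,0] (was ⊥); enqueue [0]
  #7 pop 6: in=⊥ → [-4,0] (no change)
  #8 pop 1: in=[-4,-1] → [-4,-1] (was ⊥); enqueue [4]
  #9 pop 2: in=[-4,0] → [-2,2] (was ⊥); enqueue [1]
  #10 pop 0: in=[-4,0] → [-4,2] (was ⊥); enqueue []
  #11 pop 4: in=[-4,2] → [-4,-1] (no change)
  #12 pop 1: in=[-4,2] → [-4,2] (was [-4,-1]); enqueue [4]
  #13 pop 4: in=[-4,2] → [-4,-1] (no change)

Fixpoint:
  val[0] = [-4,2]
  val[1] = [-4,2]
  val[2] = [-2,2]
  val[3] = [3,4]
  val[4] = [-4,-1]
  val[5] = [-4,0]
  val[6] = [-4,0]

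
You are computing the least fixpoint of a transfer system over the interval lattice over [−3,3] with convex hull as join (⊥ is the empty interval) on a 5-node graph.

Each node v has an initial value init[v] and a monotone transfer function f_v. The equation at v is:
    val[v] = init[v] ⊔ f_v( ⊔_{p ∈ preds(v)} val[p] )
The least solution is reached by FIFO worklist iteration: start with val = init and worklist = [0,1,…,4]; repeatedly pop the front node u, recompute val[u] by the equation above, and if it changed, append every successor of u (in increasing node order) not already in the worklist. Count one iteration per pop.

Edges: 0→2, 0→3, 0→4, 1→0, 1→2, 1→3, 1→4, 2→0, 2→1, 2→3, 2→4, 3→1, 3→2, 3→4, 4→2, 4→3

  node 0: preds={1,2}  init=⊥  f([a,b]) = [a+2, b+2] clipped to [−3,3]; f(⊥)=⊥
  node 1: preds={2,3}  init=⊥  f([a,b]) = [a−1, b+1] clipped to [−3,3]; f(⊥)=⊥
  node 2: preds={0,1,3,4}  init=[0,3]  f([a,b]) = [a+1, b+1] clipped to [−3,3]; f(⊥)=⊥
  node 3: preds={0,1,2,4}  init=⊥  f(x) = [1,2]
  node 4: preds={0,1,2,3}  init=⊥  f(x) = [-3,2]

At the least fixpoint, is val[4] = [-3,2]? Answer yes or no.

yes

Iteration log — 19 steps:
  step 1. node 0  ⊔preds=[0,3]  new=[2,3]  old=⊥  +wl: 
  step 2. node 1  ⊔preds=[0,3]  new=[-1,3]  old=⊥  +wl: 0
  step 3. node 2  ⊔preds=[-1,3]  new=[0,3]  stable
  step 4. node 3  ⊔preds=[-1,3]  new=[1,2]  old=⊥  +wl: 1,2
  step 5. node 4  ⊔preds=[-1,3]  new=[-3,2]  old=⊥  +wl: 3
  step 6. node 0  ⊔preds=[-1,3]  new=[1,3]  old=[2,3]  +wl: 4
  step 7. node 1  ⊔preds=[0,3]  new=[-1,3]  stable
  step 8. node 2  ⊔preds=[-3,3]  new=[-2,3]  old=[0,3]  +wl: 0,1
  step 9. node 3  ⊔preds=[-3,3]  new=[1,2]  stable
  step 10. node 4  ⊔preds=[-2,3]  new=[-3,2]  stable
  step 11. node 0  ⊔preds=[-2,3]  new=[0,3]  old=[1,3]  +wl: 2,3,4
  step 12. node 1  ⊔preds=[-2,3]  new=[-3,3]  old=[-1,3]  +wl: 0
  step 13. node 2  ⊔preds=[-3,3]  new=[-2,3]  stable
  step 14. node 3  ⊔preds=[-3,3]  new=[1,2]  stable
  step 15. node 4  ⊔preds=[-3,3]  new=[-3,2]  stable
  step 16. node 0  ⊔preds=[-3,3]  new=[-1,3]  old=[0,3]  +wl: 2,3,4
  step 17. node 2  ⊔preds=[-3,3]  new=[-2,3]  stable
  step 18. node 3  ⊔preds=[-3,3]  new=[1,2]  stable
  step 19. node 4  ⊔preds=[-3,3]  new=[-3,2]  stable

Least fixpoint reached:
  node 0: [-1,3]
  node 1: [-3,3]
  node 2: [-2,3]
  node 3: [1,2]
  node 4: [-3,2]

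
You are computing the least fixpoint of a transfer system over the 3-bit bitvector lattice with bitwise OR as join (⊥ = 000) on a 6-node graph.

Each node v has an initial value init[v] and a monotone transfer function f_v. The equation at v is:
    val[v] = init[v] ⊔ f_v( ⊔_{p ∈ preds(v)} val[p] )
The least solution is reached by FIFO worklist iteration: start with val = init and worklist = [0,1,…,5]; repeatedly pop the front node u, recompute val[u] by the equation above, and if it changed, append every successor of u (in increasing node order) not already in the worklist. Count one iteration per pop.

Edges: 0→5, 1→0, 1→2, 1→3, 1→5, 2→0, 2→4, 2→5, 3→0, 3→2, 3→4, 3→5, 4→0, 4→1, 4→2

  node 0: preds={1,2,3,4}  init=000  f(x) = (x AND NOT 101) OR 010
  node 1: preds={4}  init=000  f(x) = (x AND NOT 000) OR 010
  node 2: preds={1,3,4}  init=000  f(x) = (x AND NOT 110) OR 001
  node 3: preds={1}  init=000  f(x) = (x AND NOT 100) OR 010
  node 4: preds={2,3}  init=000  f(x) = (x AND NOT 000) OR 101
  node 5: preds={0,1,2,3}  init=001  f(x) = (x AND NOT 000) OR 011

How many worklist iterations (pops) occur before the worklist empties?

16

Worklist (16 pops):
  #1 pop 0: in=000 → 010 (was 000); enqueue []
  #2 pop 1: in=000 → 010 (was 000); enqueue [0]
  #3 pop 2: in=010 → 001 (was 000); enqueue []
  #4 pop 3: in=010 → 010 (was 000); enqueue [2]
  #5 pop 4: in=011 → 111 (was 000); enqueue [1]
  #6 pop 5: in=011 → 011 (was 001); enqueue []
  #7 pop 0: in=111 → 010 (no change)
  #8 pop 2: in=111 → 001 (no change)
  #9 pop 1: in=111 → 111 (was 010); enqueue [0,2,3,5]
  #10 pop 0: in=111 → 010 (no change)
  #11 pop 2: in=111 → 001 (no change)
  #12 pop 3: in=111 → 011 (was 010); enqueue [0,2,4]
  #13 pop 5: in=111 → 111 (was 011); enqueue []
  #14 pop 0: in=111 → 010 (no change)
  #15 pop 2: in=111 → 001 (no change)
  #16 pop 4: in=011 → 111 (no change)

Fixpoint:
  val[0] = 010
  val[1] = 111
  val[2] = 001
  val[3] = 011
  val[4] = 111
  val[5] = 111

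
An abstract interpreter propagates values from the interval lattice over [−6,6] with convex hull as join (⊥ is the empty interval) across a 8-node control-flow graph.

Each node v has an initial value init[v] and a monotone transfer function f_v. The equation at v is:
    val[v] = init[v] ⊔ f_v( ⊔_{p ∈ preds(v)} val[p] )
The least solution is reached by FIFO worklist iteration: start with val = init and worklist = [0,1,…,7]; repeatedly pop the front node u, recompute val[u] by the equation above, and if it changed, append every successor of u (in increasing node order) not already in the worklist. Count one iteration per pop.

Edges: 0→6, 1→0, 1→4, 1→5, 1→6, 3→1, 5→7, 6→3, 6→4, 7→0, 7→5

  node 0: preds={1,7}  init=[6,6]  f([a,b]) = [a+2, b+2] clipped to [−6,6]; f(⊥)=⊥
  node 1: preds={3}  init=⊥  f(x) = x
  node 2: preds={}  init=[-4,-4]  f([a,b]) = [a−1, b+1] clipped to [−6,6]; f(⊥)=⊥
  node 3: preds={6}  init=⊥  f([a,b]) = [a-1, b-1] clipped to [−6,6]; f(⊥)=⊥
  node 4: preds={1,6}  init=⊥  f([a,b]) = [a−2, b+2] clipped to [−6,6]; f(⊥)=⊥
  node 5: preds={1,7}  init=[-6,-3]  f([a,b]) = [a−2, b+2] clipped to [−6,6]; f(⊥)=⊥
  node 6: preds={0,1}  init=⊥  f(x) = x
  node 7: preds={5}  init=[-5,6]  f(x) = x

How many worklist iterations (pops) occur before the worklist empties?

32

Trace (32 dequeues):
  [1] u=0 | in [-5,6] | out [-3,6] | prev [6,6] | push {}
  [2] u=1 | in ⊥ | out ⊥ | ==
  [3] u=2 | in ⊥ | out [-4,-4] | ==
  [4] u=3 | in ⊥ | out ⊥ | ==
  [5] u=4 | in ⊥ | out ⊥ | ==
  [6] u=5 | in [-5,6] | out [-6,6] | prev [-6,-3] | push {}
  [7] u=6 | in [-3,6] | out [-3,6] | prev ⊥ | push {3,4}
  [8] u=7 | in [-6,6] | out [-6,6] | prev [-5,6] | push {0,5}
  [9] u=3 | in [-3,6] | out [-4,5] | prev ⊥ | push {1}
  [10] u=4 | in [-3,6] | out [-5,6] | prev ⊥ | push {}
  [11] u=0 | in [-6,6] | out [-4,6] | prev [-3,6] | push {6}
  [12] u=5 | in [-6,6] | out [-6,6] | ==
  [13] u=1 | in [-4,5] | out [-4,5] | prev ⊥ | push {0,4,5}
  [14] u=6 | in [-4,6] | out [-4,6] | prev [-3,6] | push {3}
  [15] u=0 | in [-6,6] | out [-4,6] | ==
  [16] u=4 | in [-4,6] | out [-6,6] | prev [-5,6] | push {}
  [17] u=5 | in [-6,6] | out [-6,6] | ==
  [18] u=3 | in [-4,6] | out [-5,5] | prev [-4,5] | push {1}
  [19] u=1 | in [-5,5] | out [-5,5] | prev [-4,5] | push {0,4,5,6}
  [20] u=0 | in [-6,6] | out [-4,6] | ==
  [21] u=4 | in [-5,6] | out [-6,6] | ==
  [22] u=5 | in [-6,6] | out [-6,6] | ==
  [23] u=6 | in [-5,6] | out [-5,6] | prev [-4,6] | push {3,4}
  [24] u=3 | in [-5,6] | out [-6,5] | prev [-5,5] | push {1}
  [25] u=4 | in [-5,6] | out [-6,6] | ==
  [26] u=1 | in [-6,5] | out [-6,5] | prev [-5,5] | push {0,4,5,6}
  [27] u=0 | in [-6,6] | out [-4,6] | ==
  [28] u=4 | in [-6,6] | out [-6,6] | ==
  [29] u=5 | in [-6,6] | out [-6,6] | ==
  [30] u=6 | in [-6,6] | out [-6,6] | prev [-5,6] | push {3,4}
  [31] u=3 | in [-6,6] | out [-6,5] | ==
  [32] u=4 | in [-6,6] | out [-6,6] | ==

Converged values:
  [0] [-4,6]
  [1] [-6,5]
  [2] [-4,-4]
  [3] [-6,5]
  [4] [-6,6]
  [5] [-6,6]
  [6] [-6,6]
  [7] [-6,6]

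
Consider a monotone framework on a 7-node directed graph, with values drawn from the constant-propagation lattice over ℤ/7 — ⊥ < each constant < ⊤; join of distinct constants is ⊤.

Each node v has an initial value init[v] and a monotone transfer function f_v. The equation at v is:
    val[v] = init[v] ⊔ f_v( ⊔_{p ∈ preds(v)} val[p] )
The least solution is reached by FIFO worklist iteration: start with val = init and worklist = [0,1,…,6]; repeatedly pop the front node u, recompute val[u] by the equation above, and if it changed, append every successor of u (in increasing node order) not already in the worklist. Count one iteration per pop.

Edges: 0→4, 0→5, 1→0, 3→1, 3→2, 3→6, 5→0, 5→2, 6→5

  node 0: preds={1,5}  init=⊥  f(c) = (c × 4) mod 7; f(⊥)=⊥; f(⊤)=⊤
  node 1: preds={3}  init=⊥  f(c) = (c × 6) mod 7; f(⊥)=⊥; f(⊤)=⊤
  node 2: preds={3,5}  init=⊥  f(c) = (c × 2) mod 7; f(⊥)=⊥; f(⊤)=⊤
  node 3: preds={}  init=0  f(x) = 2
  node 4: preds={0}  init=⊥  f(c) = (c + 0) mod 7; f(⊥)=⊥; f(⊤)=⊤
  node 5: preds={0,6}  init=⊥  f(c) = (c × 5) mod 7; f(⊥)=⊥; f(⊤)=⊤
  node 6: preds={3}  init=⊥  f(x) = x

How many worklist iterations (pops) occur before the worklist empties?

Iteration log — 16 steps:
  step 1. node 0  ⊔preds=⊥  new=⊥  stable
  step 2. node 1  ⊔preds=0  new=0  old=⊥  +wl: 0
  step 3. node 2  ⊔preds=0  new=0  old=⊥  +wl: 
  step 4. node 3  ⊔preds=⊥  new=⊤  old=0  +wl: 1,2
  step 5. node 4  ⊔preds=⊥  new=⊥  stable
  step 6. node 5  ⊔preds=⊥  new=⊥  stable
  step 7. node 6  ⊔preds=⊤  new=⊤  old=⊥  +wl: 5
  step 8. node 0  ⊔preds=0  new=0  old=⊥  +wl: 4
  step 9. node 1  ⊔preds=⊤  new=⊤  old=0  +wl: 0
  step 10. node 2  ⊔preds=⊤  new=⊤  old=0  +wl: 
  step 11. node 5  ⊔preds=⊤  new=⊤  old=⊥  +wl: 2
  step 12. node 4  ⊔preds=0  new=0  old=⊥  +wl: 
  step 13. node 0  ⊔preds=⊤  new=⊤  old=0  +wl: 4,5
  step 14. node 2  ⊔preds=⊤  new=⊤  stable
  step 15. node 4  ⊔preds=⊤  new=⊤  old=0  +wl: 
  step 16. node 5  ⊔preds=⊤  new=⊤  stable

Least fixpoint reached:
  node 0: ⊤
  node 1: ⊤
  node 2: ⊤
  node 3: ⊤
  node 4: ⊤
  node 5: ⊤
  node 6: ⊤

16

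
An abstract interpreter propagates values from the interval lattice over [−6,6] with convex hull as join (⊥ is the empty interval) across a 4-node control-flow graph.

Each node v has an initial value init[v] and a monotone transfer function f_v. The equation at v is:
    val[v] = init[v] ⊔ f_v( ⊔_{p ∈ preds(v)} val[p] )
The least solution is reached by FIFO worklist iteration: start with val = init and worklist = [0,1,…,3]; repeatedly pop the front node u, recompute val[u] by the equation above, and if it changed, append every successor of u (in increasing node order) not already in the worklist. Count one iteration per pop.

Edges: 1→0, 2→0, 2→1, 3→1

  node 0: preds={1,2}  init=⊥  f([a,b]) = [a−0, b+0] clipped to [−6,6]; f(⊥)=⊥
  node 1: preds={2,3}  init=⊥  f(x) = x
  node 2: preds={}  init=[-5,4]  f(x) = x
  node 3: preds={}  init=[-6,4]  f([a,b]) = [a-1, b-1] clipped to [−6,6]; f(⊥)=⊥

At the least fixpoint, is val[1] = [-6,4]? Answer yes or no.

yes

Worklist (5 pops):
  #1 pop 0: in=[-5,4] → [-5,4] (was ⊥); enqueue []
  #2 pop 1: in=[-6,4] → [-6,4] (was ⊥); enqueue [0]
  #3 pop 2: in=⊥ → [-5,4] (no change)
  #4 pop 3: in=⊥ → [-6,4] (no change)
  #5 pop 0: in=[-6,4] → [-6,4] (was [-5,4]); enqueue []

Fixpoint:
  val[0] = [-6,4]
  val[1] = [-6,4]
  val[2] = [-5,4]
  val[3] = [-6,4]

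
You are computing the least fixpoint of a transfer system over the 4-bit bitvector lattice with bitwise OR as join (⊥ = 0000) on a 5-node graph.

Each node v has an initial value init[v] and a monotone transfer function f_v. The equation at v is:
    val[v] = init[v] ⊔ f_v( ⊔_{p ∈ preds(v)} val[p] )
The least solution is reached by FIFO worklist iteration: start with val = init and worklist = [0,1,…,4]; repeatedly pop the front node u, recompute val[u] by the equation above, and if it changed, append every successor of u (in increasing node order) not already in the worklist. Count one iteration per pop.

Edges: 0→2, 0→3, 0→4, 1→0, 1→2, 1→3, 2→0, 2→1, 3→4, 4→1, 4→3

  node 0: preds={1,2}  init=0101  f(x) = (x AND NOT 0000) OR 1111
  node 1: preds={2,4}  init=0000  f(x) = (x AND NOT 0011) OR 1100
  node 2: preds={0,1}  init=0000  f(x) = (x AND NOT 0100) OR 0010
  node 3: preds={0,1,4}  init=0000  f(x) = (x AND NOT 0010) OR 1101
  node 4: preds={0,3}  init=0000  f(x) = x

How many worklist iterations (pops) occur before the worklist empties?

Iteration log — 8 steps:
  step 1. node 0  ⊔preds=0000  new=1111  old=0101  +wl: 
  step 2. node 1  ⊔preds=0000  new=1100  old=0000  +wl: 0
  step 3. node 2  ⊔preds=1111  new=1011  old=0000  +wl: 1
  step 4. node 3  ⊔preds=1111  new=1101  old=0000  +wl: 
  step 5. node 4  ⊔preds=1111  new=1111  old=0000  +wl: 3
  step 6. node 0  ⊔preds=1111  new=1111  stable
  step 7. node 1  ⊔preds=1111  new=1100  stable
  step 8. node 3  ⊔preds=1111  new=1101  stable

Least fixpoint reached:
  node 0: 1111
  node 1: 1100
  node 2: 1011
  node 3: 1101
  node 4: 1111

8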